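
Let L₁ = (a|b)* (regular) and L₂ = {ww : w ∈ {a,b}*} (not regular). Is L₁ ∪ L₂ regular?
Yes — L₁ ∪ L₂ is regular.

{ww} ⊆ (a|b)*, so L₁ ∪ L₂ = (a|b)*, which is regular.

Note that the bare facts "L₁ regular, L₂ non-regular" do not settle the question by themselves: the closure of regular languages under ∪, ∩, complement and difference applies only when BOTH operands are regular. With a non-regular operand the result can come out regular or non-regular depending on the specific languages, so one has to work out L₁ ∪ L₂ for this particular pair, as above.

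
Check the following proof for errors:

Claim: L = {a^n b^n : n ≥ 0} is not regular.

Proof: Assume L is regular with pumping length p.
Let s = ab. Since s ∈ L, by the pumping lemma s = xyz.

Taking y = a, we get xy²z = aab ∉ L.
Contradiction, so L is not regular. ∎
The proof is INCORRECT.

Error: The string s = ab may be shorter than p.
The pumping lemma only applies to strings with |s| ≥ p, and p is not under our control.
We must choose s in terms of p, e.g. s = a^p b^p, to ensure |s| ≥ p.
(The proof also fixes one particular y; a valid argument must handle every decomposition with |xy| ≤ p and |y| ≥ 1 — for s = a^p b^p this forces y = a^k, and then xy²z = a^(p+k) b^p ∉ L.)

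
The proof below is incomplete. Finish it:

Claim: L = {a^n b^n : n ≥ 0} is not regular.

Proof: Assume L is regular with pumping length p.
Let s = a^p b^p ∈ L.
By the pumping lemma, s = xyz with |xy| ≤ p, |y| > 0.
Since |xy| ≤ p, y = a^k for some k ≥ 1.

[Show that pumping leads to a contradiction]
Consider xy²z = a^(p+k) b^p.

Since k ≥ 1, we have p + k > p.
So xy²z has more a's than b's: (p+k) a's vs p b's.
This means xy²z ∉ L because a^n b^n requires equal counts.

This contradicts the pumping lemma which states xy²z ∈ L.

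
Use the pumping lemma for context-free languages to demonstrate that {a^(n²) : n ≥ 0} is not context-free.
Assume for contradiction that L is context-free, and let p ≥ 1 be the pumping length given by the pumping lemma for CFLs.
Choose s = a^(p²). Then s ∈ L and |s| = p² ≥ p.
By the CFL pumping lemma, s = uvxyz for some u, v, x, y, z with |vxy| ≤ p, |vy| ≥ 1, and uv^i xy^i z ∈ L for every i ≥ 0.
All symbols are a's, so only lengths matter: let k = |vy|, with 1 ≤ k ≤ |vxy| ≤ p.

Take i = 2: |uv²xy²z| = p² + k, and p² < p² + k ≤ p² + p < (p + 1)².
So the length lies strictly between consecutive squares and is not a perfect square; uv²xy²z ∉ L.

This contradicts the CFL pumping lemma, which requires uv^i xy^i z ∈ L for all i ≥ 0.
Hence L = {a^(n²) : n ≥ 0} is not context-free. ∎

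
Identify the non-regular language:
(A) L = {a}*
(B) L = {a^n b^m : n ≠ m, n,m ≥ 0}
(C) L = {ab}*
(B) {a^n b^m : n ≠ m, n,m ≥ 0}

(B) L = {a^n b^m : n ≠ m, n,m ≥ 0} is NOT regular.

The pumping lemma can be used to prove this:
After pumping a's, we can make n = m

The other languages are regular because they can be recognized by finite automata.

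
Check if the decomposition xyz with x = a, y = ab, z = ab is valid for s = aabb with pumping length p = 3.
Violated: xyz = s

The decomposition x = a, y = ab, z = ab for s = aabb with p = 3
violates the constraint: xyz = s

xyz = 'a' + 'ab' + 'ab' = 'aabab' ≠ 'aabb' = s. The decomposition doesn't reconstruct s.

Pumping lemma constraints:
1. xyz = s (decomposition is valid)
2. |xy| ≤ p
3. |y| > 0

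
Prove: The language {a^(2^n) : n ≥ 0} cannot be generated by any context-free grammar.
Assume for contradiction that L is context-free, and let p ≥ 1 be the pumping length given by the pumping lemma for CFLs.
Choose s = a^(2^p). Then s ∈ L and |s| = 2^p ≥ p.
By the CFL pumping lemma, s = uvxyz for some u, v, x, y, z with |vxy| ≤ p, |vy| ≥ 1, and uv^i xy^i z ∈ L for every i ≥ 0.
All symbols are a's, so only lengths matter: let k = |vy|, with 1 ≤ k ≤ |vxy| ≤ p < 2^p.

Take i = 2: |uv²xy²z| = 2^p + k, and 2^p < 2^p + k < 2^p + 2^p = 2^(p+1).
So the length lies strictly between consecutive powers of two and is not a power of 2; uv²xy²z ∉ L.

This contradicts the CFL pumping lemma, which requires uv^i xy^i z ∈ L for all i ≥ 0.
Hence L = {a^(2^n) : n ≥ 0} is not context-free. ∎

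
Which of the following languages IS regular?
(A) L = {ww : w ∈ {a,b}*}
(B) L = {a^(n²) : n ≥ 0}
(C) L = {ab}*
(C) {ab}*

(C) L = {ab}* is regular.

This can be recognized by a finite automaton (DFA/NFA).
Regular expressions like {ab}* define regular languages.

The other choices are not regular:
- {ww : w ∈ {a,b}*}: After pumping, the two halves no longer match
- {a^(n²) : n ≥ 0}: After pumping, length is no longer a perfect square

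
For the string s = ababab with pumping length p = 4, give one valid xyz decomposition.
x = 'a', y = 'b', z = 'abab'

For s = ababab and p = 4, one valid decomposition is:
- x = 'a' (length 1)
- y = 'b' (length 1)
- z = 'abab' (length 4)

Verification:
- xyz = 'a' + 'b' + 'abab' = ababab ✓
- |xy| = 2 ≤ 4 ✓
- |y| = 1 > 0 ✓

All pumping lemma constraints are satisfied.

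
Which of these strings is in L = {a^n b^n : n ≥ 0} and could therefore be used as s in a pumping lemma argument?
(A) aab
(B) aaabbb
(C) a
(B) aaabbb

The pumping lemma is applied to a string s that lies in L, so first check membership of each option:
- (A) aab has 2 a's and 1 b's; 2 ≠ 1, so it is not in L ✗
- (B) aaabbb = a^3 b^3 has equal counts (3 = 3), so it is in L ✓
- (C) a has 1 a's and 0 b's; 1 ≠ 0, so it is not in L ✗

Only (B) aaabbb is in L, so it is the only candidate that could play the role of s.
(In a complete proof one picks s in terms of the pumping length p so that |s| ≥ p is guaranteed; a fixed string like aaabbb illustrates the shape of such an s.)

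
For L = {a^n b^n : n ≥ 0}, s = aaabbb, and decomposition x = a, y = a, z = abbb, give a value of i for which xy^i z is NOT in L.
i = 3

xy³z = a · aaa · abbb = aaaaabbb; aaaaabbb has 5 a's and 3 b's; 5 ≠ 3, so it is not in L.
(Other choices also work, e.g. i = 0, 2; only i = 1 is guaranteed to stay in L since xy¹z = s.)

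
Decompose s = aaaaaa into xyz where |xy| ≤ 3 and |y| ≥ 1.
x = '', y = 'aa', z = 'aaaa'

For s = aaaaaa and p = 3, one valid decomposition is:
- x = '' (length 0)
- y = 'aa' (length 2)
- z = 'aaaa' (length 4)

Verification:
- xyz = '' + 'aa' + 'aaaa' = aaaaaa ✓
- |xy| = 2 ≤ 3 ✓
- |y| = 2 > 0 ✓

All pumping lemma constraints are satisfied.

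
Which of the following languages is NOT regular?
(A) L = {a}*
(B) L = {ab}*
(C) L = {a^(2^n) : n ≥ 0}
(C) {a^(2^n) : n ≥ 0}

(C) L = {a^(2^n) : n ≥ 0} is NOT regular.

The pumping lemma can be used to prove this:
After pumping, length is no longer a power of 2

The other languages are regular because they can be recognized by finite automata.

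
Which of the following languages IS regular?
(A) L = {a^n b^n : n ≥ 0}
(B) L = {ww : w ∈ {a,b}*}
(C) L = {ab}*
(C) {ab}*

(C) L = {ab}* is regular.

This can be recognized by a finite automaton (DFA/NFA).
Regular expressions like {ab}* define regular languages.

The other choices are not regular:
- {a^n b^n : n ≥ 0}: After pumping, the number of a's and b's become unequal
- {ww : w ∈ {a,b}*}: After pumping, the two halves no longer match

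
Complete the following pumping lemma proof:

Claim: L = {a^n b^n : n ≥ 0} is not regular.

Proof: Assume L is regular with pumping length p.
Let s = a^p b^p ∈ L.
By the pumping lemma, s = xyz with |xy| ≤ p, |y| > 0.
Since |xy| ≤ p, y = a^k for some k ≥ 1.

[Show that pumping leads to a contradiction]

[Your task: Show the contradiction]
Consider xy²z = a^(p+k) b^p.

Since k ≥ 1, we have p + k > p.
So xy²z has more a's than b's: (p+k) a's vs p b's.
This means xy²z ∉ L because a^n b^n requires equal counts.

This contradicts the pumping lemma which states xy²z ∈ L.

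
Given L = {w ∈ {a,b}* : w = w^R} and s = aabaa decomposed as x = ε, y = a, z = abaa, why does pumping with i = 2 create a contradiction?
xy²z = aaabaa ∉ L

Pumping with i = 2 replaces y = a by y² = aa:
- Original: s = xyz = aabaa; aabaa reversed is aabaa, the same string, so it is a palindrome and is in L
- Pumped: xy²z = ε · aa · abaa = aaabaa
- aaabaa reversed is aabaaa ≠ aaabaa, so it is not a palindrome and is not in L

The pumping lemma would require xy²z ∈ L, so this decomposition yields a contradiction.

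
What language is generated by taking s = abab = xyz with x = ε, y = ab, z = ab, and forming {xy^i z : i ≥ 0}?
{xy^i z : i ≥ 0} = {(ab)^(i+1) : i ≥ 0} = {ab, abab, ababab, ...}

With x = ε, y = ab, z = ab: Pumping 'ab' gives strings of alternating a's and b's.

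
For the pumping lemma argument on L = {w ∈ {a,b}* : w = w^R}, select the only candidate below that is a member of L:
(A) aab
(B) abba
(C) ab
(B) abba

The pumping lemma is applied to a string s that lies in L, so first check membership of each option:
- (A) aab reversed is baa ≠ aab, so it is not a palindrome and is not in L ✗
- (B) abba reversed is abba, the same string, so it is a palindrome and is in L ✓
- (C) ab reversed is ba ≠ ab, so it is not a palindrome and is not in L ✗

Only (B) abba is in L, so it is the only candidate that could play the role of s.
(In a complete proof one picks s in terms of the pumping length p so that |s| ≥ p is guaranteed; a fixed string like abba illustrates the shape of such an s.)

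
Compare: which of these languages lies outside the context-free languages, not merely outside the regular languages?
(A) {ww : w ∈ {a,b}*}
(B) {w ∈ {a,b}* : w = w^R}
(A) {ww : w ∈ {a,b}*}

(A) {ww : w ∈ {a,b}*} requires the CFL pumping lemma.

- {w ∈ {a,b}* : w = w^R} is context-free (but not regular)
  • Can be shown non-regular with the regular pumping lemma
  • After pumping, the string is no longer symmetric

- {ww : w ∈ {a,b}*} is NOT context-free
  • Requires the CFL pumping lemma to prove
  • Cannot verify equality of two arbitrary substrings

The CFL pumping lemma is "stronger" in that it can prove non-membership
in the larger class of context-free languages.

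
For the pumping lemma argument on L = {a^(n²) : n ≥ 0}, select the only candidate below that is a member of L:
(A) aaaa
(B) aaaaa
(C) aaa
(A) aaaa

The pumping lemma is applied to a string s that lies in L, so first check membership of each option:
- (A) aaaa has length 4 = 2², a perfect square, so it is in L ✓
- (B) aaaaa has length 5, strictly between 2² = 4 and 3² = 9, so it is not in L ✗
- (C) aaa has length 3, strictly between 1² = 1 and 2² = 4, so it is not in L ✗

Only (A) aaaa is in L, so it is the only candidate that could play the role of s.
(In a complete proof one picks s in terms of the pumping length p so that |s| ≥ p is guaranteed; a fixed string like aaaa illustrates the shape of such an s.)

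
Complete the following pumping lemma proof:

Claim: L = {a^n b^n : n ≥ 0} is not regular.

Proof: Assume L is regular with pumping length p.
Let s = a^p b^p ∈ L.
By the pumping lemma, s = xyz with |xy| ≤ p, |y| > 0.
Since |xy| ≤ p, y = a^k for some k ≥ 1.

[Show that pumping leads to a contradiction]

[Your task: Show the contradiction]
Consider xy²z = a^(p+k) b^p.

Since k ≥ 1, we have p + k > p.
So xy²z has more a's than b's: (p+k) a's vs p b's.
This means xy²z ∉ L because a^n b^n requires equal counts.

This contradicts the pumping lemma which states xy²z ∈ L.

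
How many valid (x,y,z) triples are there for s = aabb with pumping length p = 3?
6

For s = 'aabb' with pumping length p = 3:

Constraints: |xy| ≤ 3, |y| > 0

Valid decompositions (|xy| ≤ p, |y| ≥ 1):
  • x='', y='a', z='abb'
  • x='a', y='a', z='bb'
  • x='', y='aa', z='bb'
  • x='aa', y='b', z='b'
  • x='a', y='ab', z='b'
  • x='', y='aab', z='b'

Total count: 6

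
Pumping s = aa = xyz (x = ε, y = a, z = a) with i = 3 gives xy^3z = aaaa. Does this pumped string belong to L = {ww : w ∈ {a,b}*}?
Yes

xy³z = ε · aaa · a = aaaa.
aaaa splits into halves aa · aa, which are equal, so it is in L (w = aa).
(A single pumped string landing in L is not a contradiction by itself; a non-regularity proof needs some i for which xy^i z ∉ L, for every admissible decomposition.)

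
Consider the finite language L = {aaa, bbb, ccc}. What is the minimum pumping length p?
p = 4

For a finite language L, the pumping lemma holds vacuously if p > max|s| for s ∈ L.

The longest string in L = {aaa, bbb, ccc} has length 3.
If p = 4, then no string s ∈ L has |s| ≥ p, so the condition is vacuously true.

The minimum pumping length is p = 4.

Why no smaller p works: for any p ≤ 3, the longest string s ∈ L has |s| = 3 ≥ p, so it would
have to be pumpable; but pumping up (i = 2, 3, ...) produces ever longer strings, which cannot all lie in the
finite language L. So the pumping property fails for every p ≤ 3.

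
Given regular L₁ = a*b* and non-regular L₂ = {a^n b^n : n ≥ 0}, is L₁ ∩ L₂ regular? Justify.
No — L₁ ∩ L₂ is not regular.

Every string a^n b^n already lies in a*b*, so L₁ ∩ L₂ = {a^n b^n : n ≥ 0} = L₂ itself, which is the standard non-regular language (pump s = a^p b^p).

Note that the bare facts "L₁ regular, L₂ non-regular" do not settle the question by themselves: the closure of regular languages under ∪, ∩, complement and difference applies only when BOTH operands are regular. With a non-regular operand the result can come out regular or non-regular depending on the specific languages, so one has to work out L₁ ∩ L₂ for this particular pair, as above.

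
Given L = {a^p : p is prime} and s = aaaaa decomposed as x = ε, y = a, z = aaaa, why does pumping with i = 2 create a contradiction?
xy²z = aaaaaa ∉ L

Pumping with i = 2 replaces y = a by y² = aa:
- Original: s = xyz = aaaaa; aaaaa has length 5, which is prime, so it is in L
- Pumped: xy²z = ε · aa · aaaa = aaaaaa
- aaaaaa has length 6 = 2 × 3, which is not prime, so it is not in L

The pumping lemma would require xy²z ∈ L, so this decomposition yields a contradiction.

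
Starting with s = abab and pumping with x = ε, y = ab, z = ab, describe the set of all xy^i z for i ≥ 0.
{xy^i z : i ≥ 0} = {(ab)^(i+1) : i ≥ 0} = {ab, abab, ababab, ...}

With x = ε, y = ab, z = ab: Pumping 'ab' gives strings of alternating a's and b's.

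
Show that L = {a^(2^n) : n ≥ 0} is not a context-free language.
Assume for contradiction that L is context-free, and let p ≥ 1 be the pumping length given by the pumping lemma for CFLs.
Choose s = a^(2^p). Then s ∈ L and |s| = 2^p ≥ p.
By the CFL pumping lemma, s = uvxyz for some u, v, x, y, z with |vxy| ≤ p, |vy| ≥ 1, and uv^i xy^i z ∈ L for every i ≥ 0.
All symbols are a's, so only lengths matter: let k = |vy|, with 1 ≤ k ≤ |vxy| ≤ p < 2^p.

Take i = 2: |uv²xy²z| = 2^p + k, and 2^p < 2^p + k < 2^p + 2^p = 2^(p+1).
So the length lies strictly between consecutive powers of two and is not a power of 2; uv²xy²z ∉ L.

This contradicts the CFL pumping lemma, which requires uv^i xy^i z ∈ L for all i ≥ 0.
Hence L = {a^(2^n) : n ≥ 0} is not context-free. ∎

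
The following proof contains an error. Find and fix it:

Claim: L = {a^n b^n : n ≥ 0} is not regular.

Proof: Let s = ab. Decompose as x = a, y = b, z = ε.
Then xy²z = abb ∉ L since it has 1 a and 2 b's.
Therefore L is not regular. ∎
Error: The string s = ab might be shorter than the pumping length p.

Correction: Choose s = a^p b^p to ensure |s| ≥ p. Also, the decomposition is wrong: with |xy| ≤ p, y cannot include b's when s starts with p a's.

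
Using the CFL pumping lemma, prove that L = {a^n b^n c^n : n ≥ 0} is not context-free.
Assume for contradiction that L is context-free, and let p ≥ 1 be the pumping length given by the pumping lemma for CFLs.
Choose s = a^p b^p c^p. Then s ∈ L and |s| = 3p ≥ p.
By the CFL pumping lemma, s = uvxyz for some u, v, x, y, z with |vxy| ≤ p, |vy| ≥ 1, and uv^i xy^i z ∈ L for every i ≥ 0.

Because |vxy| ≤ p, the window vxy cannot contain both an a and a c: any substring of s containing both must include the entire block b^p plus at least one a and one c, so it has length ≥ p + 2 > p.
Hence at least one of the letters a, c does not occur in vy at all.

Take i = 0: the string uxz is obtained from s by deleting |vy| ≥ 1 symbols, so |uxz| = 3p − |vy| < 3p.
But the letter (a or c) that does not occur in vy still occurs exactly p times in uxz. Every string of L with exactly p copies of some letter is a^p b^p c^p, of length 3p. Since |uxz| < 3p, uxz ∉ L.

This contradicts the CFL pumping lemma, which requires uv^i xy^i z ∈ L for all i ≥ 0.
Hence L = {a^n b^n c^n : n ≥ 0} is not context-free. ∎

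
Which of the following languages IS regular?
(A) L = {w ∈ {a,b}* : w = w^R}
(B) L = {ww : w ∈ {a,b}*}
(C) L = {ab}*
(C) {ab}*

(C) L = {ab}* is regular.

This can be recognized by a finite automaton (DFA/NFA).
Regular expressions like {ab}* define regular languages.

The other choices are not regular:
- {w ∈ {a,b}* : w = w^R}: After pumping, the string is no longer symmetric
- {ww : w ∈ {a,b}*}: After pumping, the two halves no longer match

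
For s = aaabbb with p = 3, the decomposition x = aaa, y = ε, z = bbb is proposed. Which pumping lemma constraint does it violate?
Violated: |y| > 0

The decomposition x = aaa, y = ε, z = bbb for s = aaabbb with p = 3
violates the constraint: |y| > 0

|y| = 0, but the pumping lemma requires |y| > 0 (y must be non-empty).

Pumping lemma constraints:
1. xyz = s (decomposition is valid)
2. |xy| ≤ p
3. |y| > 0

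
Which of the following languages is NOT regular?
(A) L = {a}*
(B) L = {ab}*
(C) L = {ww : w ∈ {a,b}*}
(C) {ww : w ∈ {a,b}*}

(C) L = {ww : w ∈ {a,b}*} is NOT regular.

The pumping lemma can be used to prove this:
After pumping, the two halves no longer match

The other languages are regular because they can be recognized by finite automata.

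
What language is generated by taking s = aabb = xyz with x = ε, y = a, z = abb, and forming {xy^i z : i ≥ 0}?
{xy^i z : i ≥ 0} = {a^(i+1) b^2 : i ≥ 0} = {abb, aabb, aaabb, ...}

With x = ε, y = a, z = abb: Starting with aabb and pumping the first 'a' (z = abb keeps the second 'a'), we get strings with i+1 a's followed by 2 b's for i = 0, 1, 2, ...; note bb is not produced because z always contributes one a.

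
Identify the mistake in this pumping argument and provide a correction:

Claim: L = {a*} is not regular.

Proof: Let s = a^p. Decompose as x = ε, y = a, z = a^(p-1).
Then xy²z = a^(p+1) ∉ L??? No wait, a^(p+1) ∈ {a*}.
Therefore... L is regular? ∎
Error: The proof attempts to show a*  is not regular, but a* IS regular!

Correction: a* is a regular language (recognized by a simple DFA with one accepting state and self-loop on 'a'). The pumping lemma can only prove non-regularity, not regularity. For regular languages, pumping always works.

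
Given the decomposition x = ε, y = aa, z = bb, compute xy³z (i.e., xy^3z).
aaaaaabb

Given x = '', y = 'aa', z = 'bb' and i = 3:

xy^3z = x + y·y·...·y (3 times) + z
       = '' + 'aa'^3 + 'bb'
       = '' + 'aaaaaa' + 'bb'
       = 'aaaaaabb'

The pumped string is 'aaaaaabb' with length 8.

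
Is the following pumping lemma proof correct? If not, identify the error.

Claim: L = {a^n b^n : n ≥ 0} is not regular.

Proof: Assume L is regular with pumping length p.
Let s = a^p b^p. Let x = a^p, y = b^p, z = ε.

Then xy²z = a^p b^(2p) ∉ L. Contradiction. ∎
The proof is INCORRECT.

Error: The decomposition violates |xy| ≤ p.
With x = a^p and y = b^p, we have |xy| = 2p > p.
The pumping lemma requires |xy| ≤ p, so y must be within the first p characters.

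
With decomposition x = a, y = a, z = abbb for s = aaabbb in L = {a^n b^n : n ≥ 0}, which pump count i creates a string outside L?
i = 2

xy²z = a · aa · abbb = aaaabbb; aaaabbb has 4 a's and 3 b's; 4 ≠ 3, so it is not in L.
(Other choices also work, e.g. i = 0, 3; only i = 1 is guaranteed to stay in L since xy¹z = s.)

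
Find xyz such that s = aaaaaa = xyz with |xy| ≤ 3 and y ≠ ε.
x = 'a', y = 'a', z = 'aaaa'

For s = aaaaaa and p = 3, one valid decomposition is:
- x = 'a' (length 1)
- y = 'a' (length 1)
- z = 'aaaa' (length 4)

Verification:
- xyz = 'a' + 'a' + 'aaaa' = aaaaaa ✓
- |xy| = 2 ≤ 3 ✓
- |y| = 1 > 0 ✓

All pumping lemma constraints are satisfied.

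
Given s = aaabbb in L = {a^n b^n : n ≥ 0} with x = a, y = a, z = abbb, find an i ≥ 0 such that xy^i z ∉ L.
i = 2

xy²z = a · aa · abbb = aaaabbb; aaaabbb has 4 a's and 3 b's; 4 ≠ 3, so it is not in L.
(Other choices also work, e.g. i = 0, 3; only i = 1 is guaranteed to stay in L since xy¹z = s.)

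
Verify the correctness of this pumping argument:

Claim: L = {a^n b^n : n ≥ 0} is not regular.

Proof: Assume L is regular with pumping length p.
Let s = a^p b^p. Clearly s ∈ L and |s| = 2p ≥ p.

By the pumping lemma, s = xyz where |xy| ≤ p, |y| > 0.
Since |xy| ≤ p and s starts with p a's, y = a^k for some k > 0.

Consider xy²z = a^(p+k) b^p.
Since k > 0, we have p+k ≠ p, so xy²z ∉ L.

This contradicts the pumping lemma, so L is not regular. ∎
The proof is correct.

This proof is valid because:
1. The string s = a^p b^p is correctly in L
2. The decomposition analysis is correct: y must consist only of a's
3. The contradiction is valid: pumping increases a's but not b's
4. The conclusion follows logically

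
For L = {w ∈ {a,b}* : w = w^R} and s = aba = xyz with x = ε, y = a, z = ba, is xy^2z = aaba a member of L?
No

xy²z = ε · aa · ba = aaba.
aaba reversed is abaa ≠ aaba, so it is not a palindrome and is not in L.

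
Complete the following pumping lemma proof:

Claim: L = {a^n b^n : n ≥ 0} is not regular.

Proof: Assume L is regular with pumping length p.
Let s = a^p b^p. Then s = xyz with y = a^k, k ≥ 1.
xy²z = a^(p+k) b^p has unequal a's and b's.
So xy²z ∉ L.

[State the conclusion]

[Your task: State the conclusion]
This contradicts the pumping lemma for regular languages,
which guarantees xy^i z ∈ L for all i ≥ 0.

Since our assumption that L is regular leads to a contradiction,
we conclude that L = {a^n b^n : n ≥ 0} is NOT regular. ∎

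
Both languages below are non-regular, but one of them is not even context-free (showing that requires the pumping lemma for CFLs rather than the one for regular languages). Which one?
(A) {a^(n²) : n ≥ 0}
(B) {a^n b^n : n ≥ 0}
(A) {a^(n²) : n ≥ 0}

(A) {a^(n²) : n ≥ 0} requires the CFL pumping lemma.

- {a^n b^n : n ≥ 0} is context-free (but not regular)
  • Can be shown non-regular with the regular pumping lemma
  • After pumping, the number of a's and b's become unequal

- {a^(n²) : n ≥ 0} is NOT context-free
  • Requires the CFL pumping lemma to prove
  • Gaps between squares grow unboundedly

The CFL pumping lemma is "stronger" in that it can prove non-membership
in the larger class of context-free languages.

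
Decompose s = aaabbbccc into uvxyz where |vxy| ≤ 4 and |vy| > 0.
u='aa', v='a', x='bb', y='b', z='ccc'

For s = aaabbbccc with pumping length p = 4:

One valid decomposition:
- u = 'aa'
- v = 'a'
- x = 'bb'
- y = 'b'
- z = 'ccc'

Verification:
- uvxyz = 'aa' + 'a' + 'bb' + 'b' + 'ccc' = aaabbbccc ✓
- |vxy| = |'abbb'| = 4 ≤ 4 ✓
- |vy| = |'ab'| = 2 > 0 ✓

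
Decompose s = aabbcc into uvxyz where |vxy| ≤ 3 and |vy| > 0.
u='aa', v='b', x='b', y='c', z='c'

For s = aabbcc with pumping length p = 3:

One valid decomposition:
- u = 'aa'
- v = 'b'
- x = 'b'
- y = 'c'
- z = 'c'

Verification:
- uvxyz = 'aa' + 'b' + 'b' + 'c' + 'c' = aabbcc ✓
- |vxy| = |'bbc'| = 3 ≤ 3 ✓
- |vy| = |'bc'| = 2 > 0 ✓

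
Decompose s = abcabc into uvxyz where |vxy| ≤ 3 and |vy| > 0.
u='ab', v='c', x='a', y='b', z='c'

For s = abcabc with pumping length p = 3:

One valid decomposition:
- u = 'ab'
- v = 'c'
- x = 'a'
- y = 'b'
- z = 'c'

Verification:
- uvxyz = 'ab' + 'c' + 'a' + 'b' + 'c' = abcabc ✓
- |vxy| = |'cab'| = 3 ≤ 3 ✓
- |vy| = |'cb'| = 2 > 0 ✓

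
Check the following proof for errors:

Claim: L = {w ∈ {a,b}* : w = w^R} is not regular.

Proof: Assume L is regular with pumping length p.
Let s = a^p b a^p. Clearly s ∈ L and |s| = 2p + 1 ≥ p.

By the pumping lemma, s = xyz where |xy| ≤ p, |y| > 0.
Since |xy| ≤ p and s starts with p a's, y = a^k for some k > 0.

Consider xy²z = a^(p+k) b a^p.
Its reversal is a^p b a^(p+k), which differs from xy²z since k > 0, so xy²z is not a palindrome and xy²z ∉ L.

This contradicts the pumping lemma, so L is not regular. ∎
The proof is correct.

This proof is valid because:
1. s = a^p b a^p is in L and is chosen in terms of p, so |s| ≥ p holds for every p
2. The decomposition analysis is correct: |xy| ≤ p forces y to lie inside the leading a's
3. The contradiction is valid: a^(p+k) b a^p has more a's before the b than after it, so it is not a palindrome
4. The conclusion follows logically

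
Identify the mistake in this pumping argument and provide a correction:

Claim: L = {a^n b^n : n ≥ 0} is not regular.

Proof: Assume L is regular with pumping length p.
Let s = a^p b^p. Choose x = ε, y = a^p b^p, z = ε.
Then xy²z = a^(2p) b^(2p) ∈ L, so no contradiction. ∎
Error: The decomposition violates |xy| ≤ p. With y = a^p b^p, |xy| = |y| = 2p > p. (The proof also miscomputes xy²z, which would be a^p b^p a^p b^p rather than a^(2p) b^(2p), and it wrongly treats one harmless decomposition as settling the matter — the prover does not get to choose the decomposition.)

Correction: The pumping lemma requires |xy| ≤ p, and the argument must handle every decomposition satisfying |xy| ≤ p, |y| ≥ 1. Since s starts with p a's, any such y consists only of a's, say y = a^k with k ≥ 1. Then xy²z = a^(p+k) b^p has unequal numbers of a's and b's, so xy²z ∉ L — the required contradiction.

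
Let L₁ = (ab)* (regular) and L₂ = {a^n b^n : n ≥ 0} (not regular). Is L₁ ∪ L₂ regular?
No — L₁ ∪ L₂ is not regular.

Let U = (ab)* ∪ {a^n b^n}. If U were regular, then U ∩ aa*bb* would be regular (closure under intersection with a regular language). But (ab)* ∩ aa*bb* = {ab} and {a^n b^n} ∩ aa*bb* = {a^n b^n : n ≥ 1}, so U ∩ aa*bb* = {a^n b^n : n ≥ 1}, which is not regular. Hence U is not regular.

Note that the bare facts "L₁ regular, L₂ non-regular" do not settle the question by themselves: the closure of regular languages under ∪, ∩, complement and difference applies only when BOTH operands are regular. With a non-regular operand the result can come out regular or non-regular depending on the specific languages, so one has to work out L₁ ∪ L₂ for this particular pair, as above.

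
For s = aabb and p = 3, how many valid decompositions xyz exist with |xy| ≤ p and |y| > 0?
6

For s = 'aabb' with pumping length p = 3:

Constraints: |xy| ≤ 3, |y| > 0

Valid decompositions (|xy| ≤ p, |y| ≥ 1):
  • x='', y='a', z='abb'
  • x='a', y='a', z='bb'
  • x='', y='aa', z='bb'
  • x='aa', y='b', z='b'
  • x='a', y='ab', z='b'
  • x='', y='aab', z='b'

Total count: 6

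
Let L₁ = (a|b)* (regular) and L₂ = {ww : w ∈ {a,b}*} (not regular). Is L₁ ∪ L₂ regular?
Yes — L₁ ∪ L₂ is regular.

{ww} ⊆ (a|b)*, so L₁ ∪ L₂ = (a|b)*, which is regular.

Note that the bare facts "L₁ regular, L₂ non-regular" do not settle the question by themselves: the closure of regular languages under ∪, ∩, complement and difference applies only when BOTH operands are regular. With a non-regular operand the result can come out regular or non-regular depending on the specific languages, so one has to work out L₁ ∪ L₂ for this particular pair, as above.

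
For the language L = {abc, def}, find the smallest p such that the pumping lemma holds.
p = 4

For a finite language L, the pumping lemma holds vacuously if p > max|s| for s ∈ L.

The longest string in L = {abc, def} has length 3.
If p = 4, then no string s ∈ L has |s| ≥ p, so the condition is vacuously true.

The minimum pumping length is p = 4.

Why no smaller p works: for any p ≤ 3, the longest string s ∈ L has |s| = 3 ≥ p, so it would
have to be pumpable; but pumping up (i = 2, 3, ...) produces ever longer strings, which cannot all lie in the
finite language L. So the pumping property fails for every p ≤ 3.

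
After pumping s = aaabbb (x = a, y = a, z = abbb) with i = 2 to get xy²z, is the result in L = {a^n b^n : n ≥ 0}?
No

xy²z = a · aa · abbb = aaaabbb.
aaaabbb has 4 a's and 3 b's; 4 ≠ 3, so it is not in L.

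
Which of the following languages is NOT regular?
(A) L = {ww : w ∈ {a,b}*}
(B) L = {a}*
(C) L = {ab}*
(A) {ww : w ∈ {a,b}*}

(A) L = {ww : w ∈ {a,b}*} is NOT regular.

The pumping lemma can be used to prove this:
After pumping, the two halves no longer match

The other languages are regular because they can be recognized by finite automata.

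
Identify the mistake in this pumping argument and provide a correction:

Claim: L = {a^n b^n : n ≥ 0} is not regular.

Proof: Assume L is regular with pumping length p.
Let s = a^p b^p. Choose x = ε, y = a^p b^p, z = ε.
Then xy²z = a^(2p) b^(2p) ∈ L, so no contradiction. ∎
Error: The decomposition violates |xy| ≤ p. With y = a^p b^p, |xy| = |y| = 2p > p. (The proof also miscomputes xy²z, which would be a^p b^p a^p b^p rather than a^(2p) b^(2p), and it wrongly treats one harmless decomposition as settling the matter — the prover does not get to choose the decomposition.)

Correction: The pumping lemma requires |xy| ≤ p, and the argument must handle every decomposition satisfying |xy| ≤ p, |y| ≥ 1. Since s starts with p a's, any such y consists only of a's, say y = a^k with k ≥ 1. Then xy²z = a^(p+k) b^p has unequal numbers of a's and b's, so xy²z ∉ L — the required contradiction.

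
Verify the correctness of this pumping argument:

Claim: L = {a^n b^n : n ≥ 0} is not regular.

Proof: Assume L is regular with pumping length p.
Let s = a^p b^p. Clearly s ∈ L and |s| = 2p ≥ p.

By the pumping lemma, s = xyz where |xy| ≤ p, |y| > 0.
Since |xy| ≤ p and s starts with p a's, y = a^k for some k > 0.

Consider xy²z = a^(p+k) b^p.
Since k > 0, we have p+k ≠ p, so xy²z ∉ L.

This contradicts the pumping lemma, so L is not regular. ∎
The proof is correct.

This proof is valid because:
1. The string s = a^p b^p is correctly in L
2. The decomposition analysis is correct: y must consist only of a's
3. The contradiction is valid: pumping increases a's but not b's
4. The conclusion follows logically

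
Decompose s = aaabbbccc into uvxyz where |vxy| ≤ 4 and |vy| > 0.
u='aa', v='a', x='bb', y='b', z='ccc'

For s = aaabbbccc with pumping length p = 4:

One valid decomposition:
- u = 'aa'
- v = 'a'
- x = 'bb'
- y = 'b'
- z = 'ccc'

Verification:
- uvxyz = 'aa' + 'a' + 'bb' + 'b' + 'ccc' = aaabbbccc ✓
- |vxy| = |'abbb'| = 4 ≤ 4 ✓
- |vy| = |'ab'| = 2 > 0 ✓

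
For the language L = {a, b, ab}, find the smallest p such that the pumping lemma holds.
p = 3

For a finite language L, the pumping lemma holds vacuously if p > max|s| for s ∈ L.

The longest string in L = {a, b, ab} has length 2.
If p = 3, then no string s ∈ L has |s| ≥ p, so the condition is vacuously true.

The minimum pumping length is p = 3.

Why no smaller p works: for any p ≤ 2, the longest string s ∈ L has |s| = 2 ≥ p, so it would
have to be pumpable; but pumping up (i = 2, 3, ...) produces ever longer strings, which cannot all lie in the
finite language L. So the pumping property fails for every p ≤ 2.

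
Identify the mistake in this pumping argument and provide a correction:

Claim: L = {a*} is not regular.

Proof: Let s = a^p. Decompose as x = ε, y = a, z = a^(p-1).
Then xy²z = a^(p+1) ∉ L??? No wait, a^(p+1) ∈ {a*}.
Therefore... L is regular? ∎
Error: The proof attempts to show a*  is not regular, but a* IS regular!

Correction: a* is a regular language (recognized by a simple DFA with one accepting state and self-loop on 'a'). The pumping lemma can only prove non-regularity, not regularity. For regular languages, pumping always works.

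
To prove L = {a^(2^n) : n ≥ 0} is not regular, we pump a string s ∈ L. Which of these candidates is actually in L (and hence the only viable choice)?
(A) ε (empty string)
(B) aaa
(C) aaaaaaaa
(C) aaaaaaaa

The pumping lemma is applied to a string s that lies in L, so first check membership of each option:
- (A) ε has length 0, which is not a power of 2, so it is not in L ✗
- (B) aaa has length 3, strictly between 2^1 = 2 and 2^2 = 4, so it is not in L ✗
- (C) aaaaaaaa has length 8 = 2^3, so it is in L ✓

Only (C) aaaaaaaa is in L, so it is the only candidate that could play the role of s.
(In a complete proof one picks s in terms of the pumping length p so that |s| ≥ p is guaranteed; a fixed string like aaaaaaaa illustrates the shape of such an s.)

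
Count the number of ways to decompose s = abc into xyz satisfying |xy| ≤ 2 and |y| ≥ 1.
3

For s = 'abc' with pumping length p = 2:

Constraints: |xy| ≤ 2, |y| > 0

Valid decompositions (|xy| ≤ p, |y| ≥ 1):
  • x='', y='a', z='bc'
  • x='a', y='b', z='c'
  • x='', y='ab', z='c'

Total count: 3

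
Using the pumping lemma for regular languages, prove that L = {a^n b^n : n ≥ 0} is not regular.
Assume for contradiction that L is regular, and let p ≥ 1 be the pumping length given by the pumping lemma.
Choose s = a^p b^p. Then s ∈ L and |s| = 2p ≥ p.
By the pumping lemma, s = xyz for some x, y, z with |xy| ≤ p, |y| ≥ 1, and xy^i z ∈ L for every i ≥ 0.
Since |xy| ≤ p and the first p symbols of s are all a's, we must have y = a^k for some k with 1 ≤ k ≤ p.

Take i = 2: xy²z = a^(p + k) b^p.
This string has p + k a's but p b's, and p + k > p because k ≥ 1. So xy²z ∉ L.

This contradicts the pumping lemma, which requires xy^i z ∈ L for all i ≥ 0.
Hence L = {a^n b^n : n ≥ 0} is not regular. ∎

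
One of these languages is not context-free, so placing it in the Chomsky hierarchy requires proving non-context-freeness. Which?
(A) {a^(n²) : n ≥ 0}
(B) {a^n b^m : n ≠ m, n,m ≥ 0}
(A) {a^(n²) : n ≥ 0}

(A) {a^(n²) : n ≥ 0} requires the CFL pumping lemma.

- {a^n b^m : n ≠ m, n,m ≥ 0} is context-free (but not regular)
  • Can be shown non-regular with the regular pumping lemma
  • After pumping a's, we can make n = m

- {a^(n²) : n ≥ 0} is NOT context-free
  • Requires the CFL pumping lemma to prove
  • Gaps between squares grow unboundedly

The CFL pumping lemma is "stronger" in that it can prove non-membership
in the larger class of context-free languages.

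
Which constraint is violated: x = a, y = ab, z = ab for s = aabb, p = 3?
Violated: xyz = s

The decomposition x = a, y = ab, z = ab for s = aabb with p = 3
violates the constraint: xyz = s

xyz = 'a' + 'ab' + 'ab' = 'aabab' ≠ 'aabb' = s. The decomposition doesn't reconstruct s.

Pumping lemma constraints:
1. xyz = s (decomposition is valid)
2. |xy| ≤ p
3. |y| > 0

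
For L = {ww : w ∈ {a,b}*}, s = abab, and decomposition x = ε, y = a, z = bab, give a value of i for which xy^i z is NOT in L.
i = 0

xy⁰z = ε · ε · bab = bab; bab has odd length 3, so it cannot be written as ww and is not in L.
(Other choices also work, e.g. i = 2, 3; only i = 1 is guaranteed to stay in L since xy¹z = s.)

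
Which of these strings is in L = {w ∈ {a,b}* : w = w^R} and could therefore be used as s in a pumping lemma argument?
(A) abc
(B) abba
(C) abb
(B) abba

The pumping lemma is applied to a string s that lies in L, so first check membership of each option:
- (A) abc reversed is cba ≠ abc, so it is not a palindrome and is not in L ✗
- (B) abba reversed is abba, the same string, so it is a palindrome and is in L ✓
- (C) abb reversed is bba ≠ abb, so it is not a palindrome and is not in L ✗

Only (B) abba is in L, so it is the only candidate that could play the role of s.
(In a complete proof one picks s in terms of the pumping length p so that |s| ≥ p is guaranteed; a fixed string like abba illustrates the shape of such an s.)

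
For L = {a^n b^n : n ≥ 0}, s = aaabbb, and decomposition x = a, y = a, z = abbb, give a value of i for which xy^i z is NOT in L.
i = 3

xy³z = a · aaa · abbb = aaaaabbb; aaaaabbb has 5 a's and 3 b's; 5 ≠ 3, so it is not in L.
(Other choices also work, e.g. i = 0, 2; only i = 1 is guaranteed to stay in L since xy¹z = s.)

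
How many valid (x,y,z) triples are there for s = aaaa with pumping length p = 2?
3

For s = 'aaaa' with pumping length p = 2:

Constraints: |xy| ≤ 2, |y| > 0

Valid decompositions (|xy| ≤ p, |y| ≥ 1):
  • x='', y='a', z='aaa'
  • x='a', y='a', z='aa'
  • x='', y='aa', z='aa'

Total count: 3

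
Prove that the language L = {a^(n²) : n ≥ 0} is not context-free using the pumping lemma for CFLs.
Assume for contradiction that L is context-free, and let p ≥ 1 be the pumping length given by the pumping lemma for CFLs.
Choose s = a^(p²). Then s ∈ L and |s| = p² ≥ p.
By the CFL pumping lemma, s = uvxyz for some u, v, x, y, z with |vxy| ≤ p, |vy| ≥ 1, and uv^i xy^i z ∈ L for every i ≥ 0.
All symbols are a's, so only lengths matter: let k = |vy|, with 1 ≤ k ≤ |vxy| ≤ p.

Take i = 2: |uv²xy²z| = p² + k, and p² < p² + k ≤ p² + p < (p + 1)².
So the length lies strictly between consecutive squares and is not a perfect square; uv²xy²z ∉ L.

This contradicts the CFL pumping lemma, which requires uv^i xy^i z ∈ L for all i ≥ 0.
Hence L = {a^(n²) : n ≥ 0} is not context-free. ∎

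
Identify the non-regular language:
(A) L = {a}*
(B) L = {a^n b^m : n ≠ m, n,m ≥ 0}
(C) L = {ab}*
(B) {a^n b^m : n ≠ m, n,m ≥ 0}

(B) L = {a^n b^m : n ≠ m, n,m ≥ 0} is NOT regular.

The pumping lemma can be used to prove this:
After pumping a's, we can make n = m

The other languages are regular because they can be recognized by finite automata.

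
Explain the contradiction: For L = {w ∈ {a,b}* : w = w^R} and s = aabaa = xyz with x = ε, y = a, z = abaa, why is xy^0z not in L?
xy⁰z = abaa ∉ L

Pumping with i = 0 replaces y = a by y⁰ = ε:
- Original: s = xyz = aabaa; aabaa reversed is aabaa, the same string, so it is a palindrome and is in L
- Pumped: xy⁰z = ε · ε · abaa = abaa
- abaa reversed is aaba ≠ abaa, so it is not a palindrome and is not in L

The pumping lemma would require xy⁰z ∈ L, so this decomposition yields a contradiction.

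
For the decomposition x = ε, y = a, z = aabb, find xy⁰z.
aabb

Given x = '', y = 'a', z = 'aabb' and i = 0:

xy^0z = x + y·y·...·y (0 times) + z
       = '' + 'a'^0 + 'aabb'
       = '' + '' + 'aabb'
       = 'aabb'

The pumped string is 'aabb' with length 4.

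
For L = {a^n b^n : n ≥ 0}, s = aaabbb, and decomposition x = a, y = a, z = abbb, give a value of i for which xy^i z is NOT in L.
i = 2

xy²z = a · aa · abbb = aaaabbb; aaaabbb has 4 a's and 3 b's; 4 ≠ 3, so it is not in L.
(Other choices also work, e.g. i = 0, 3; only i = 1 is guaranteed to stay in L since xy¹z = s.)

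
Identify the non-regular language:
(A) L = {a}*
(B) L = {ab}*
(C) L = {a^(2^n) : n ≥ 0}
(C) {a^(2^n) : n ≥ 0}

(C) L = {a^(2^n) : n ≥ 0} is NOT regular.

The pumping lemma can be used to prove this:
After pumping, length is no longer a power of 2

The other languages are regular because they can be recognized by finite automata.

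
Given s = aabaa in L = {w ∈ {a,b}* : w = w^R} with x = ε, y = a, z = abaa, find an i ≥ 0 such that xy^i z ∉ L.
i = 2

xy²z = ε · aa · abaa = aaabaa; aaabaa reversed is aabaaa ≠ aaabaa, so it is not a palindrome and is not in L.
(Other choices also work, e.g. i = 0, 3; only i = 1 is guaranteed to stay in L since xy¹z = s.)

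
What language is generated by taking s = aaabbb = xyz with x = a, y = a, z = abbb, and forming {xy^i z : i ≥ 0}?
{xy^i z : i ≥ 0} = {a^(2+i) b^3 : i ≥ 0} = {aabbb, aaabbb, aaaabbb, ...}

With x = a, y = a, z = abbb: Starting with aaabbb and pumping the second 'a', we get strings with 2+i a's followed by 3 b's for i = 0, 1, 2, ...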